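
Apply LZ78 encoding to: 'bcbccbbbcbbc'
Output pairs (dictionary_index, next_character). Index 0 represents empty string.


LZ78 encoding steps:
Dictionary: {0: ''}
Step 1: w='' (idx 0), next='b' -> output (0, 'b'), add 'b' as idx 1
Step 2: w='' (idx 0), next='c' -> output (0, 'c'), add 'c' as idx 2
Step 3: w='b' (idx 1), next='c' -> output (1, 'c'), add 'bc' as idx 3
Step 4: w='c' (idx 2), next='b' -> output (2, 'b'), add 'cb' as idx 4
Step 5: w='b' (idx 1), next='b' -> output (1, 'b'), add 'bb' as idx 5
Step 6: w='cb' (idx 4), next='b' -> output (4, 'b'), add 'cbb' as idx 6
Step 7: w='c' (idx 2), end of input -> output (2, '')


Encoded: [(0, 'b'), (0, 'c'), (1, 'c'), (2, 'b'), (1, 'b'), (4, 'b'), (2, '')]


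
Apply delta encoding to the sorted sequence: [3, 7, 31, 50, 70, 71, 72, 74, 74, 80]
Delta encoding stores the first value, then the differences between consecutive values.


First value: 3
Deltas:
  7 - 3 = 4
  31 - 7 = 24
  50 - 31 = 19
  70 - 50 = 20
  71 - 70 = 1
  72 - 71 = 1
  74 - 72 = 2
  74 - 74 = 0
  80 - 74 = 6


Delta encoded: [3, 4, 24, 19, 20, 1, 1, 2, 0, 6]


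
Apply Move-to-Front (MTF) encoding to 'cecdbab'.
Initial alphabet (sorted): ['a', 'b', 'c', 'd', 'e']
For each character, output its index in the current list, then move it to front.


MTF encoding:
'c': index 2 in ['a', 'b', 'c', 'd', 'e'] -> ['c', 'a', 'b', 'd', 'e']
'e': index 4 in ['c', 'a', 'b', 'd', 'e'] -> ['e', 'c', 'a', 'b', 'd']
'c': index 1 in ['e', 'c', 'a', 'b', 'd'] -> ['c', 'e', 'a', 'b', 'd']
'd': index 4 in ['c', 'e', 'a', 'b', 'd'] -> ['d', 'c', 'e', 'a', 'b']
'b': index 4 in ['d', 'c', 'e', 'a', 'b'] -> ['b', 'd', 'c', 'e', 'a']
'a': index 4 in ['b', 'd', 'c', 'e', 'a'] -> ['a', 'b', 'd', 'c', 'e']
'b': index 1 in ['a', 'b', 'd', 'c', 'e'] -> ['b', 'a', 'd', 'c', 'e']


Output: [2, 4, 1, 4, 4, 4, 1]


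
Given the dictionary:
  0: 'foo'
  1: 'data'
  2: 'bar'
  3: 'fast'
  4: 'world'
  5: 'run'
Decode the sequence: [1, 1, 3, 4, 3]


Look up each index in the dictionary:
  1 -> 'data'
  1 -> 'data'
  3 -> 'fast'
  4 -> 'world'
  3 -> 'fast'

Decoded: "data data fast world fast"


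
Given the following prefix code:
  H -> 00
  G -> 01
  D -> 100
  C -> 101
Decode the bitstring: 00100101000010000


Decoding step by step:
Bits 00 -> H
Bits 100 -> D
Bits 101 -> C
Bits 00 -> H
Bits 00 -> H
Bits 100 -> D
Bits 00 -> H


Decoded message: HDCHHDH


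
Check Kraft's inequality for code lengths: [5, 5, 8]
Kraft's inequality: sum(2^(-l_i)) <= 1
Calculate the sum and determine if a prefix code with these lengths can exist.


Sum = 2^(-5) + 2^(-5) + 2^(-8)
    = 0.03125 + 0.03125 + 0.00390625
    = 17/256 = 0.06640625
Since 0.06640625 <= 1, Kraft's inequality IS satisfied.
A prefix code with these lengths CAN exist.

Kraft sum = 0.06640625. Satisfied.


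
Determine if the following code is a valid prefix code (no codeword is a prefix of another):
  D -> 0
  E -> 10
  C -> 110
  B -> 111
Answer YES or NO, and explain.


Checking each pair (does one codeword prefix another?):
  D='0' vs E='10': no prefix
  D='0' vs C='110': no prefix
  D='0' vs B='111': no prefix
  E='10' vs D='0': no prefix
  E='10' vs C='110': no prefix
  E='10' vs B='111': no prefix
  C='110' vs D='0': no prefix
  C='110' vs E='10': no prefix
  C='110' vs B='111': no prefix
  B='111' vs D='0': no prefix
  B='111' vs E='10': no prefix
  B='111' vs C='110': no prefix
No violation found over all pairs.

YES -- this is a valid prefix code. No codeword is a prefix of any other codeword.


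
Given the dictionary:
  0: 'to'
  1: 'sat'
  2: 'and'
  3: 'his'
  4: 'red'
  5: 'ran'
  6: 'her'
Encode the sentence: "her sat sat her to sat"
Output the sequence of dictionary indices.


Look up each word in the dictionary:
  'her' -> 6
  'sat' -> 1
  'sat' -> 1
  'her' -> 6
  'to' -> 0
  'sat' -> 1

Encoded: [6, 1, 1, 6, 0, 1]


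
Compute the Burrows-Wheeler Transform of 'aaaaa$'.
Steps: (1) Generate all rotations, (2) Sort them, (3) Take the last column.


Rotations (sorted):
  0: $aaaaa -> last char: a
  1: a$aaaa -> last char: a
  2: aa$aaa -> last char: a
  3: aaa$aa -> last char: a
  4: aaaa$a -> last char: a
  5: aaaaa$ -> last char: $


BWT = aaaaa$


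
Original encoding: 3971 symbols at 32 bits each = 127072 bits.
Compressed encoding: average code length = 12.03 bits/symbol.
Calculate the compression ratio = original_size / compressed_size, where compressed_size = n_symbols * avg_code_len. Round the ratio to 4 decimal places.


original_size = n_symbols * orig_bits = 3971 * 32 = 127072 bits
compressed_size = n_symbols * avg_code_len = 3971 * 12.03 = 47771.13 bits
ratio = original_size / compressed_size = 127072 / 47771.13 = 2.66

Compression ratio = 2.66


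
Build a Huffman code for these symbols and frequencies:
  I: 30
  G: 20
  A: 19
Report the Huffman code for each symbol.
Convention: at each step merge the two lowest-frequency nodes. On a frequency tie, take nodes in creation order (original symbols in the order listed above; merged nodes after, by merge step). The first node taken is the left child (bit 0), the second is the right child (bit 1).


Huffman tree construction:
Step 1: Merge A(19) + G(20) = 39
Step 2: Merge I(30) + (A+G)(39) = 69
Read each symbol's code off the tree from the root (left child = 0, right child = 1).

Codes:
  I: 0 (length 1)
  G: 11 (length 2)
  A: 10 (length 2)
Average code length: 108/69 = 1.5652 bits/symbol


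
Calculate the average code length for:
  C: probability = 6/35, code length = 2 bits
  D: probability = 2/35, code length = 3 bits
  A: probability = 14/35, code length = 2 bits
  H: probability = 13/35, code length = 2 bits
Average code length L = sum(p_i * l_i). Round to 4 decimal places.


Weighted contributions p_i * l_i:
  C: (6/35) * 2 = 12/35
  D: (2/35) * 3 = 6/35
  A: (14/35) * 2 = 28/35
  H: (13/35) * 2 = 26/35
Sum = (12 + 6 + 28 + 26)/35 = 72/35

L = 72/35 = 2.0571 bits/symbol


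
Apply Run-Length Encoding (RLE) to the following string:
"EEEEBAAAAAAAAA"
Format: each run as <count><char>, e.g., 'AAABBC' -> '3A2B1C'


Scanning runs left to right:
  i=0: run of 'E' x 4 -> '4E'
  i=4: run of 'B' x 1 -> '1B'
  i=5: run of 'A' x 9 -> '9A'

RLE = 4E1B9A


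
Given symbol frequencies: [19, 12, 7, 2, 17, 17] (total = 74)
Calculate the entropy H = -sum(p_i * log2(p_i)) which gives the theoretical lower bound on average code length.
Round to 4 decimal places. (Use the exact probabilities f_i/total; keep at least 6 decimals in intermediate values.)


Per-symbol terms -p_i * log2(p_i) with p_i = f_i/74:
  p = 19/74 = 0.256757: log2(p) = -1.961526, -p*log2(p) = 0.503635
  p = 12/74 = 0.162162: log2(p) = -2.624491, -p*log2(p) = 0.425593
  p = 7/74 = 0.094595: log2(p) = -3.402098, -p*log2(p) = 0.321820
  p = 2/74 = 0.027027: log2(p) = -5.209453, -p*log2(p) = 0.140796
  p = 17/74 = 0.229730: log2(p) = -2.121991, -p*log2(p) = 0.487484
  p = 17/74 = 0.229730: log2(p) = -2.121991, -p*log2(p) = 0.487484
H = 0.503635 + 0.425593 + 0.321820 + 0.140796 + 0.487484 + 0.487484 = 2.366812

H = 2.3668 bits/symbol


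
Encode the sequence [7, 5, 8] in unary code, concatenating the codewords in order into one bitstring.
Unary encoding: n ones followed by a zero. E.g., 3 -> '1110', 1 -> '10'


Encode each number as n ones followed by a terminating 0:
  7 -> 11111110 (8 bits)
  5 -> 111110 (6 bits)
  8 -> 111111110 (9 bits)
Total length = 8 + 6 + 9 = 23 bits.

Unary([7, 5, 8]) = 11111110111110111111110 (23 bits)


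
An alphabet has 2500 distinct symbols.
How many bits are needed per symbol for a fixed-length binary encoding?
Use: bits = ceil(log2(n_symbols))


log2(2500) = 11.2877
Bracket: 2^11 = 2048 < 2500 <= 2^12 = 4096
So ceil(log2(2500)) = 12

bits = ceil(log2(2500)) = ceil(11.2877) = 12 bits


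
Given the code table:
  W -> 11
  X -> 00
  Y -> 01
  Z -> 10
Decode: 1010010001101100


Decoding:
10 -> Z
10 -> Z
01 -> Y
00 -> X
01 -> Y
10 -> Z
11 -> W
00 -> X


Result: ZZYXYZWX


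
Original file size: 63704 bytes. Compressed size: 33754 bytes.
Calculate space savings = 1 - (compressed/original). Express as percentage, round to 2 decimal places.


ratio = compressed/original = 33754/63704 = 0.529857
savings = 1 - ratio = 1 - 0.529857 = 0.470143
as a percentage: 0.470143 * 100 = 47.01%

Space savings = 1 - 33754/63704 = 47.01%


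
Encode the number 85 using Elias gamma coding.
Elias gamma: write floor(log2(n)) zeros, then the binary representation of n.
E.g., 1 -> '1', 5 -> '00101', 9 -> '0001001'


num_bits = floor(log2(85)) + 1 = 7
leading_zeros = num_bits - 1 = 6
binary(85) = 1010101

Elias gamma(85) = '000000' + '1010101' = 0000001010101 (13 bits)


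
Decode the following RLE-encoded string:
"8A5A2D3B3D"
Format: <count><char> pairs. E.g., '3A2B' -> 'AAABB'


Expanding each <count><char> pair:
  8A -> 'AAAAAAAA'
  5A -> 'AAAAA'
  2D -> 'DD'
  3B -> 'BBB'
  3D -> 'DDD'

Decoded = AAAAAAAAAAAAADDBBBDDD


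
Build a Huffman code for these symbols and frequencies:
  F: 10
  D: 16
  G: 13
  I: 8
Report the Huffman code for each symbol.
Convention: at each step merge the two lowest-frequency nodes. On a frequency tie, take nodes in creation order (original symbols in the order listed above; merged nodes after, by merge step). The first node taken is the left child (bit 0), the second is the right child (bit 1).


Huffman tree construction:
Step 1: Merge I(8) + F(10) = 18
Step 2: Merge G(13) + D(16) = 29
Step 3: Merge (I+F)(18) + (G+D)(29) = 47
Read each symbol's code off the tree from the root (left child = 0, right child = 1).

Codes:
  F: 01 (length 2)
  D: 11 (length 2)
  G: 10 (length 2)
  I: 00 (length 2)
Average code length: 94/47 = 2.0000 bits/symbol


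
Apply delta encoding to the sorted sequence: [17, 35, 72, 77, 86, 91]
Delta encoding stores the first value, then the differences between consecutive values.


First value: 17
Deltas:
  35 - 17 = 18
  72 - 35 = 37
  77 - 72 = 5
  86 - 77 = 9
  91 - 86 = 5


Delta encoded: [17, 18, 37, 5, 9, 5]


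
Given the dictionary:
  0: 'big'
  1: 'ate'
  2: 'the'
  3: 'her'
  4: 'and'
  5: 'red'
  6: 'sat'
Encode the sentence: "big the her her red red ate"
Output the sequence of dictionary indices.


Look up each word in the dictionary:
  'big' -> 0
  'the' -> 2
  'her' -> 3
  'her' -> 3
  'red' -> 5
  'red' -> 5
  'ate' -> 1

Encoded: [0, 2, 3, 3, 5, 5, 1]


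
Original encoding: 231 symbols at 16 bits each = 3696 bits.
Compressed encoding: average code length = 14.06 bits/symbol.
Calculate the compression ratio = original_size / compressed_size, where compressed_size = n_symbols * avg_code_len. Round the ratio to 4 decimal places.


original_size = n_symbols * orig_bits = 231 * 16 = 3696 bits
compressed_size = n_symbols * avg_code_len = 231 * 14.06 = 3247.86 bits
ratio = original_size / compressed_size = 3696 / 3247.86 = 1.138

Compression ratio = 1.138


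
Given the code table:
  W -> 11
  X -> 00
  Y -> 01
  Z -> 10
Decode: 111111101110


Decoding:
11 -> W
11 -> W
11 -> W
10 -> Z
11 -> W
10 -> Z


Result: WWWZWZ


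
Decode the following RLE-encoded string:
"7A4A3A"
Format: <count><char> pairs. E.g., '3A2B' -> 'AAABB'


Expanding each <count><char> pair:
  7A -> 'AAAAAAA'
  4A -> 'AAAA'
  3A -> 'AAA'

Decoded = AAAAAAAAAAAAAA


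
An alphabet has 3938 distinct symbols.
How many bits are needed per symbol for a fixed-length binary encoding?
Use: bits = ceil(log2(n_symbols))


log2(3938) = 11.9432
Bracket: 2^11 = 2048 < 3938 <= 2^12 = 4096
So ceil(log2(3938)) = 12

bits = ceil(log2(3938)) = ceil(11.9432) = 12 bits


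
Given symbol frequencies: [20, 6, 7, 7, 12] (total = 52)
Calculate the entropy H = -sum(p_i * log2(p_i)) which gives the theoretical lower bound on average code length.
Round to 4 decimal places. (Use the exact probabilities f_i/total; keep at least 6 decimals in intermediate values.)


Per-symbol terms -p_i * log2(p_i) with p_i = f_i/52:
  p = 20/52 = 0.384615: log2(p) = -1.378512, -p*log2(p) = 0.530197
  p = 6/52 = 0.115385: log2(p) = -3.115477, -p*log2(p) = 0.359478
  p = 7/52 = 0.134615: log2(p) = -2.893085, -p*log2(p) = 0.389454
  p = 7/52 = 0.134615: log2(p) = -2.893085, -p*log2(p) = 0.389454
  p = 12/52 = 0.230769: log2(p) = -2.115477, -p*log2(p) = 0.488187
H = 0.530197 + 0.359478 + 0.389454 + 0.389454 + 0.488187 = 2.156770

H = 2.1568 bits/symbol


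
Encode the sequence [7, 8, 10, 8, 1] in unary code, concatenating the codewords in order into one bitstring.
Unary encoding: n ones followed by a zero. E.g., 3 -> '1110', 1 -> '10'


Encode each number as n ones followed by a terminating 0:
  7 -> 11111110 (8 bits)
  8 -> 111111110 (9 bits)
  10 -> 11111111110 (11 bits)
  8 -> 111111110 (9 bits)
  1 -> 10 (2 bits)
Total length = 8 + 9 + 11 + 9 + 2 = 39 bits.

Unary([7, 8, 10, 8, 1]) = 111111101111111101111111111011111111010 (39 bits)


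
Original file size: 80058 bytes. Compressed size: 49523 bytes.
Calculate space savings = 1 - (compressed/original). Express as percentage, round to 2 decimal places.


ratio = compressed/original = 49523/80058 = 0.618589
savings = 1 - ratio = 1 - 0.618589 = 0.381411
as a percentage: 0.381411 * 100 = 38.14%

Space savings = 1 - 49523/80058 = 38.14%


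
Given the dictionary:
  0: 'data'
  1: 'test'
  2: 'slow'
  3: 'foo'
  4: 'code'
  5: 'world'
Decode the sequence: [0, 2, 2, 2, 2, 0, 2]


Look up each index in the dictionary:
  0 -> 'data'
  2 -> 'slow'
  2 -> 'slow'
  2 -> 'slow'
  2 -> 'slow'
  0 -> 'data'
  2 -> 'slow'

Decoded: "data slow slow slow slow data slow"


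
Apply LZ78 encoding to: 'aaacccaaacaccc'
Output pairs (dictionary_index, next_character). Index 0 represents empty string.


LZ78 encoding steps:
Dictionary: {0: ''}
Step 1: w='' (idx 0), next='a' -> output (0, 'a'), add 'a' as idx 1
Step 2: w='a' (idx 1), next='a' -> output (1, 'a'), add 'aa' as idx 2
Step 3: w='' (idx 0), next='c' -> output (0, 'c'), add 'c' as idx 3
Step 4: w='c' (idx 3), next='c' -> output (3, 'c'), add 'cc' as idx 4
Step 5: w='aa' (idx 2), next='a' -> output (2, 'a'), add 'aaa' as idx 5
Step 6: w='c' (idx 3), next='a' -> output (3, 'a'), add 'ca' as idx 6
Step 7: w='cc' (idx 4), next='c' -> output (4, 'c'), add 'ccc' as idx 7


Encoded: [(0, 'a'), (1, 'a'), (0, 'c'), (3, 'c'), (2, 'a'), (3, 'a'), (4, 'c')]


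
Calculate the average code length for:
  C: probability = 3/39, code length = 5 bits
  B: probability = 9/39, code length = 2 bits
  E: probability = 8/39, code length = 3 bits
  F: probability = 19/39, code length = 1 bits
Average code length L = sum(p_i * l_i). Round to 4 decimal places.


Weighted contributions p_i * l_i:
  C: (3/39) * 5 = 15/39
  B: (9/39) * 2 = 18/39
  E: (8/39) * 3 = 24/39
  F: (19/39) * 1 = 19/39
Sum = (15 + 18 + 24 + 19)/39 = 76/39

L = 76/39 = 1.9487 bits/symbol


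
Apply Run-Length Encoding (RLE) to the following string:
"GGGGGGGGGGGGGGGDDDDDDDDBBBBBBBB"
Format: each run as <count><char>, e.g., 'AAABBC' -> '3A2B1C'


Scanning runs left to right:
  i=0: run of 'G' x 15 -> '15G'
  i=15: run of 'D' x 8 -> '8D'
  i=23: run of 'B' x 8 -> '8B'

RLE = 15G8D8B


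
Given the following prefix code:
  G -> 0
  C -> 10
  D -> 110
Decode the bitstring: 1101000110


Decoding step by step:
Bits 110 -> D
Bits 10 -> C
Bits 0 -> G
Bits 0 -> G
Bits 110 -> D


Decoded message: DCGGD


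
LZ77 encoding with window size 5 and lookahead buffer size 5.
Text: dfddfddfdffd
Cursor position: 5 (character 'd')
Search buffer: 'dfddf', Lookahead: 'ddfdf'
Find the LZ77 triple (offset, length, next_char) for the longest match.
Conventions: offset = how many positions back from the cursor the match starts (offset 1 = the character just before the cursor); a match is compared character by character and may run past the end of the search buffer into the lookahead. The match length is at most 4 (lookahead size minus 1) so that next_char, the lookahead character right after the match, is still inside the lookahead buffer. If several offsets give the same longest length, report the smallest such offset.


Try each offset into the search buffer:
  offset=1 (pos 4, char 'f'): match length 0
  offset=2 (pos 3, char 'd'): match length 1
  offset=3 (pos 2, char 'd'): match length 4
  offset=4 (pos 1, char 'f'): match length 0
  offset=5 (pos 0, char 'd'): match length 1
Longest match has length 4 at offset 3.
next_char = character at position 5 + 4 = 9 -> 'f'

Best match: offset=3, length=4 (matching 'ddfd' starting at position 2)
LZ77 triple: (3, 4, 'f')


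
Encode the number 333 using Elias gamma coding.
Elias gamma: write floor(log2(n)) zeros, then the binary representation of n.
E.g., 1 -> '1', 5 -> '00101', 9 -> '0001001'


num_bits = floor(log2(333)) + 1 = 9
leading_zeros = num_bits - 1 = 8
binary(333) = 101001101

Elias gamma(333) = '00000000' + '101001101' = 00000000101001101 (17 bits)


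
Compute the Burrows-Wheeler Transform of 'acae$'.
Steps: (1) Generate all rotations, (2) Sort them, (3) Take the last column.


Rotations (sorted):
  0: $acae -> last char: e
  1: acae$ -> last char: $
  2: ae$ac -> last char: c
  3: cae$a -> last char: a
  4: e$aca -> last char: a


BWT = e$caa


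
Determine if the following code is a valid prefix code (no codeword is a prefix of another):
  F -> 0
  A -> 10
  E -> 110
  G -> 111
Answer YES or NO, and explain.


Checking each pair (does one codeword prefix another?):
  F='0' vs A='10': no prefix
  F='0' vs E='110': no prefix
  F='0' vs G='111': no prefix
  A='10' vs F='0': no prefix
  A='10' vs E='110': no prefix
  A='10' vs G='111': no prefix
  E='110' vs F='0': no prefix
  E='110' vs A='10': no prefix
  E='110' vs G='111': no prefix
  G='111' vs F='0': no prefix
  G='111' vs A='10': no prefix
  G='111' vs E='110': no prefix
No violation found over all pairs.

YES -- this is a valid prefix code. No codeword is a prefix of any other codeword.


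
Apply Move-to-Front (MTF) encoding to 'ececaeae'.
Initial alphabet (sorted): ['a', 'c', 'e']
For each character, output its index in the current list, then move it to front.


MTF encoding:
'e': index 2 in ['a', 'c', 'e'] -> ['e', 'a', 'c']
'c': index 2 in ['e', 'a', 'c'] -> ['c', 'e', 'a']
'e': index 1 in ['c', 'e', 'a'] -> ['e', 'c', 'a']
'c': index 1 in ['e', 'c', 'a'] -> ['c', 'e', 'a']
'a': index 2 in ['c', 'e', 'a'] -> ['a', 'c', 'e']
'e': index 2 in ['a', 'c', 'e'] -> ['e', 'a', 'c']
'a': index 1 in ['e', 'a', 'c'] -> ['a', 'e', 'c']
'e': index 1 in ['a', 'e', 'c'] -> ['e', 'a', 'c']


Output: [2, 2, 1, 1, 2, 2, 1, 1]


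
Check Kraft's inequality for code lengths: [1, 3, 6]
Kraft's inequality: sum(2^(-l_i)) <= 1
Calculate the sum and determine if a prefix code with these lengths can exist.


Sum = 2^(-1) + 2^(-3) + 2^(-6)
    = 0.5 + 0.125 + 0.015625
    = 41/64 = 0.640625
Since 0.640625 <= 1, Kraft's inequality IS satisfied.
A prefix code with these lengths CAN exist.

Kraft sum = 0.640625. Satisfied.


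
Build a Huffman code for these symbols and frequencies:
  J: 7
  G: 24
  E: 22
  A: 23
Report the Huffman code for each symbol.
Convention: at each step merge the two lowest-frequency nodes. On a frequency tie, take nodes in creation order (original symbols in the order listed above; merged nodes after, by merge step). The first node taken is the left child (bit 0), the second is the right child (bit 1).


Huffman tree construction:
Step 1: Merge J(7) + E(22) = 29
Step 2: Merge A(23) + G(24) = 47
Step 3: Merge (J+E)(29) + (A+G)(47) = 76
Read each symbol's code off the tree from the root (left child = 0, right child = 1).

Codes:
  J: 00 (length 2)
  G: 11 (length 2)
  E: 01 (length 2)
  A: 10 (length 2)
Average code length: 152/76 = 2.0000 bits/symbol


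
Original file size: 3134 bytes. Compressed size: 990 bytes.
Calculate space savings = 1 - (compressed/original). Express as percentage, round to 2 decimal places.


ratio = compressed/original = 990/3134 = 0.31589
savings = 1 - ratio = 1 - 0.31589 = 0.68411
as a percentage: 0.68411 * 100 = 68.41%

Space savings = 1 - 990/3134 = 68.41%


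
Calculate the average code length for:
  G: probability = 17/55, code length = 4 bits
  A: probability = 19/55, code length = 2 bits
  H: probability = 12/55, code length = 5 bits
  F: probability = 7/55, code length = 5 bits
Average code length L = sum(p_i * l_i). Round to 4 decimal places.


Weighted contributions p_i * l_i:
  G: (17/55) * 4 = 68/55
  A: (19/55) * 2 = 38/55
  H: (12/55) * 5 = 60/55
  F: (7/55) * 5 = 35/55
Sum = (68 + 38 + 60 + 35)/55 = 201/55

L = 201/55 = 3.6545 bits/symbol


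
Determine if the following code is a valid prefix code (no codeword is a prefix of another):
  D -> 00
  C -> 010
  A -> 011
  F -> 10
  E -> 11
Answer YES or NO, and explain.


Checking each pair (does one codeword prefix another?):
  D='00' vs C='010': no prefix
  D='00' vs A='011': no prefix
  D='00' vs F='10': no prefix
  D='00' vs E='11': no prefix
  C='010' vs D='00': no prefix
  C='010' vs A='011': no prefix
  C='010' vs F='10': no prefix
  C='010' vs E='11': no prefix
  A='011' vs D='00': no prefix
  A='011' vs C='010': no prefix
  A='011' vs F='10': no prefix
  A='011' vs E='11': no prefix
  F='10' vs D='00': no prefix
  F='10' vs C='010': no prefix
  F='10' vs A='011': no prefix
  F='10' vs E='11': no prefix
  E='11' vs D='00': no prefix
  E='11' vs C='010': no prefix
  E='11' vs A='011': no prefix
  E='11' vs F='10': no prefix
No violation found over all pairs.

YES -- this is a valid prefix code. No codeword is a prefix of any other codeword.


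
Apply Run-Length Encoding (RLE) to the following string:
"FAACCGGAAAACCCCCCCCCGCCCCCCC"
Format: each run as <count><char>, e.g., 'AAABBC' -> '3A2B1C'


Scanning runs left to right:
  i=0: run of 'F' x 1 -> '1F'
  i=1: run of 'A' x 2 -> '2A'
  i=3: run of 'C' x 2 -> '2C'
  i=5: run of 'G' x 2 -> '2G'
  i=7: run of 'A' x 4 -> '4A'
  i=11: run of 'C' x 9 -> '9C'
  i=20: run of 'G' x 1 -> '1G'
  i=21: run of 'C' x 7 -> '7C'

RLE = 1F2A2C2G4A9C1G7C


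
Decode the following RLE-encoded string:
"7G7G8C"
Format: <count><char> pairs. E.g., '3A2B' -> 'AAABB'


Expanding each <count><char> pair:
  7G -> 'GGGGGGG'
  7G -> 'GGGGGGG'
  8C -> 'CCCCCCCC'

Decoded = GGGGGGGGGGGGGGCCCCCCCC


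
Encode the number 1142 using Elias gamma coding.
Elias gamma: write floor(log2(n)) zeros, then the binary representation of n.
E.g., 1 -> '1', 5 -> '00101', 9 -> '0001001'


num_bits = floor(log2(1142)) + 1 = 11
leading_zeros = num_bits - 1 = 10
binary(1142) = 10001110110

Elias gamma(1142) = '0000000000' + '10001110110' = 000000000010001110110 (21 bits)


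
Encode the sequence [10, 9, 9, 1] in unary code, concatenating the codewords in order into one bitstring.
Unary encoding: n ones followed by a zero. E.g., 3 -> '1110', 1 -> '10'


Encode each number as n ones followed by a terminating 0:
  10 -> 11111111110 (11 bits)
  9 -> 1111111110 (10 bits)
  9 -> 1111111110 (10 bits)
  1 -> 10 (2 bits)
Total length = 11 + 10 + 10 + 2 = 33 bits.

Unary([10, 9, 9, 1]) = 111111111101111111110111111111010 (33 bits)


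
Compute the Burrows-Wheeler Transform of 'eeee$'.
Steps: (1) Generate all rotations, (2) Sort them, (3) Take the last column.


Rotations (sorted):
  0: $eeee -> last char: e
  1: e$eee -> last char: e
  2: ee$ee -> last char: e
  3: eee$e -> last char: e
  4: eeee$ -> last char: $


BWT = eeee$


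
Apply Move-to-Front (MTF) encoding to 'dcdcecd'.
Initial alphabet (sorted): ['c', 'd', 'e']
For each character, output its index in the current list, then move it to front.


MTF encoding:
'd': index 1 in ['c', 'd', 'e'] -> ['d', 'c', 'e']
'c': index 1 in ['d', 'c', 'e'] -> ['c', 'd', 'e']
'd': index 1 in ['c', 'd', 'e'] -> ['d', 'c', 'e']
'c': index 1 in ['d', 'c', 'e'] -> ['c', 'd', 'e']
'e': index 2 in ['c', 'd', 'e'] -> ['e', 'c', 'd']
'c': index 1 in ['e', 'c', 'd'] -> ['c', 'e', 'd']
'd': index 2 in ['c', 'e', 'd'] -> ['d', 'c', 'e']


Output: [1, 1, 1, 1, 2, 1, 2]


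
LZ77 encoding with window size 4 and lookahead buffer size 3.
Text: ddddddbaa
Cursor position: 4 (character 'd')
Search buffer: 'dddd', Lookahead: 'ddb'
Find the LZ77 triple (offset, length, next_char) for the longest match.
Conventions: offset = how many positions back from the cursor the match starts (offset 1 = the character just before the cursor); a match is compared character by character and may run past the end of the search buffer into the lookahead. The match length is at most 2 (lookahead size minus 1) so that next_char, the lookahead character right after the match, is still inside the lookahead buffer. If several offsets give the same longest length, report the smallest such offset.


Try each offset into the search buffer:
  offset=1 (pos 3, char 'd'): match length 2
  offset=2 (pos 2, char 'd'): match length 2
  offset=3 (pos 1, char 'd'): match length 2
  offset=4 (pos 0, char 'd'): match length 2
Longest match has length 2, found at offsets 1, 2, 3, 4; take the smallest, offset 1.
next_char = character at position 4 + 2 = 6 -> 'b'

Best match: offset=1, length=2 (matching 'dd' starting at position 3)
LZ77 triple: (1, 2, 'b')


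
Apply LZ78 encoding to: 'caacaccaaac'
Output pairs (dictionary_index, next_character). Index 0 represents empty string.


LZ78 encoding steps:
Dictionary: {0: ''}
Step 1: w='' (idx 0), next='c' -> output (0, 'c'), add 'c' as idx 1
Step 2: w='' (idx 0), next='a' -> output (0, 'a'), add 'a' as idx 2
Step 3: w='a' (idx 2), next='c' -> output (2, 'c'), add 'ac' as idx 3
Step 4: w='ac' (idx 3), next='c' -> output (3, 'c'), add 'acc' as idx 4
Step 5: w='a' (idx 2), next='a' -> output (2, 'a'), add 'aa' as idx 5
Step 6: w='ac' (idx 3), end of input -> output (3, '')


Encoded: [(0, 'c'), (0, 'a'), (2, 'c'), (3, 'c'), (2, 'a'), (3, '')]


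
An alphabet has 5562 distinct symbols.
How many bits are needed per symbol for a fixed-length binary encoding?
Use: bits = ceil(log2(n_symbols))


log2(5562) = 12.4414
Bracket: 2^12 = 4096 < 5562 <= 2^13 = 8192
So ceil(log2(5562)) = 13

bits = ceil(log2(5562)) = ceil(12.4414) = 13 bits


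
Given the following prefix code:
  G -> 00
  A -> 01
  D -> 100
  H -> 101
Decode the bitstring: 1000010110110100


Decoding step by step:
Bits 100 -> D
Bits 00 -> G
Bits 101 -> H
Bits 101 -> H
Bits 101 -> H
Bits 00 -> G


Decoded message: DGHHHG


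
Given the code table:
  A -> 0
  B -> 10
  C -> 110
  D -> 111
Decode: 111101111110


Decoding:
111 -> D
10 -> B
111 -> D
111 -> D
0 -> A


Result: DBDDA


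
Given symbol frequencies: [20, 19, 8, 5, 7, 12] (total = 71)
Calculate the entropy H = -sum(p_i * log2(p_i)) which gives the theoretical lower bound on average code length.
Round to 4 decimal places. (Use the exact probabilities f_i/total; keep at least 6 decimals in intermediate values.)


Per-symbol terms -p_i * log2(p_i) with p_i = f_i/71:
  p = 20/71 = 0.281690: log2(p) = -1.827819, -p*log2(p) = 0.514879
  p = 19/71 = 0.267606: log2(p) = -1.901820, -p*log2(p) = 0.508938
  p = 8/71 = 0.112676: log2(p) = -3.149747, -p*log2(p) = 0.354901
  p = 5/71 = 0.070423: log2(p) = -3.827819, -p*log2(p) = 0.269565
  p = 7/71 = 0.098592: log2(p) = -3.342392, -p*log2(p) = 0.329532
  p = 12/71 = 0.169014: log2(p) = -2.564785, -p*log2(p) = 0.433485
H = 0.514879 + 0.508938 + 0.354901 + 0.269565 + 0.329532 + 0.433485 = 2.411300

H = 2.4113 bits/symbol


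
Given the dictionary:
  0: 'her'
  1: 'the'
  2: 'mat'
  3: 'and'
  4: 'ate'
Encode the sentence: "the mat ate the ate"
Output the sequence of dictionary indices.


Look up each word in the dictionary:
  'the' -> 1
  'mat' -> 2
  'ate' -> 4
  'the' -> 1
  'ate' -> 4

Encoded: [1, 2, 4, 1, 4]


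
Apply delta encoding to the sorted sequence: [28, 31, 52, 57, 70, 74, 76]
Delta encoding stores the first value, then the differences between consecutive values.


First value: 28
Deltas:
  31 - 28 = 3
  52 - 31 = 21
  57 - 52 = 5
  70 - 57 = 13
  74 - 70 = 4
  76 - 74 = 2


Delta encoded: [28, 3, 21, 5, 13, 4, 2]


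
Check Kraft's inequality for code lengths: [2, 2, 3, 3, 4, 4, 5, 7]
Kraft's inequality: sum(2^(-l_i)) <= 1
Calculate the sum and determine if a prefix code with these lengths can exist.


Sum = 2^(-2) + 2^(-2) + 2^(-3) + 2^(-3) + 2^(-4) + 2^(-4) + 2^(-5) + 2^(-7)
    = 0.25 + 0.25 + 0.125 + 0.125 + 0.0625 + 0.0625 + 0.03125 + 0.0078125
    = 117/128 = 0.9140625
Since 0.9140625 <= 1, Kraft's inequality IS satisfied.
A prefix code with these lengths CAN exist.

Kraft sum = 0.9140625. Satisfied.


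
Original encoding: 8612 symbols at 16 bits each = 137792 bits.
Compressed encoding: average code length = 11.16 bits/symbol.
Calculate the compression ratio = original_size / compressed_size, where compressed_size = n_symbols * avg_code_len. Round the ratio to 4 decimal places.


original_size = n_symbols * orig_bits = 8612 * 16 = 137792 bits
compressed_size = n_symbols * avg_code_len = 8612 * 11.16 = 96109.92 bits
ratio = original_size / compressed_size = 137792 / 96109.92 = 1.4337

Compression ratio = 1.4337


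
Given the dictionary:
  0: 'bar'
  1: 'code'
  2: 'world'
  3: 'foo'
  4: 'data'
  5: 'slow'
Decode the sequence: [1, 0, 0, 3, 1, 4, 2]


Look up each index in the dictionary:
  1 -> 'code'
  0 -> 'bar'
  0 -> 'bar'
  3 -> 'foo'
  1 -> 'code'
  4 -> 'data'
  2 -> 'world'

Decoded: "code bar bar foo code data world"


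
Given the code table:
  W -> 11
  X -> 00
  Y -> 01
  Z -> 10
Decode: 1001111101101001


Decoding:
10 -> Z
01 -> Y
11 -> W
11 -> W
01 -> Y
10 -> Z
10 -> Z
01 -> Y


Result: ZYWWYZZY


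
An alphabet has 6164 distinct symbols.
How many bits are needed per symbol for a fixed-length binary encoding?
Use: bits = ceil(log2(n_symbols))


log2(6164) = 12.5897
Bracket: 2^12 = 4096 < 6164 <= 2^13 = 8192
So ceil(log2(6164)) = 13

bits = ceil(log2(6164)) = ceil(12.5897) = 13 bits


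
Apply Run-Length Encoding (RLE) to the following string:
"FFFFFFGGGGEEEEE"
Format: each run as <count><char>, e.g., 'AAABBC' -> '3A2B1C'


Scanning runs left to right:
  i=0: run of 'F' x 6 -> '6F'
  i=6: run of 'G' x 4 -> '4G'
  i=10: run of 'E' x 5 -> '5E'

RLE = 6F4G5E


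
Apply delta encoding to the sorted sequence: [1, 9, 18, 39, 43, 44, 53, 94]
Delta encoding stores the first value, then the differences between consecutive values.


First value: 1
Deltas:
  9 - 1 = 8
  18 - 9 = 9
  39 - 18 = 21
  43 - 39 = 4
  44 - 43 = 1
  53 - 44 = 9
  94 - 53 = 41


Delta encoded: [1, 8, 9, 21, 4, 1, 9, 41]


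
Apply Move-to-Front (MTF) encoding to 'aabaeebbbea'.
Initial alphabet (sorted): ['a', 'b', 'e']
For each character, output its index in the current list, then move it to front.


MTF encoding:
'a': index 0 in ['a', 'b', 'e'] -> ['a', 'b', 'e']
'a': index 0 in ['a', 'b', 'e'] -> ['a', 'b', 'e']
'b': index 1 in ['a', 'b', 'e'] -> ['b', 'a', 'e']
'a': index 1 in ['b', 'a', 'e'] -> ['a', 'b', 'e']
'e': index 2 in ['a', 'b', 'e'] -> ['e', 'a', 'b']
'e': index 0 in ['e', 'a', 'b'] -> ['e', 'a', 'b']
'b': index 2 in ['e', 'a', 'b'] -> ['b', 'e', 'a']
'b': index 0 in ['b', 'e', 'a'] -> ['b', 'e', 'a']
'b': index 0 in ['b', 'e', 'a'] -> ['b', 'e', 'a']
'e': index 1 in ['b', 'e', 'a'] -> ['e', 'b', 'a']
'a': index 2 in ['e', 'b', 'a'] -> ['a', 'e', 'b']


Output: [0, 0, 1, 1, 2, 0, 2, 0, 0, 1, 2]


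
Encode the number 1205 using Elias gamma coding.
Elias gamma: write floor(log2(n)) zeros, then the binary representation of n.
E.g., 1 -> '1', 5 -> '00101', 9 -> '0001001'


num_bits = floor(log2(1205)) + 1 = 11
leading_zeros = num_bits - 1 = 10
binary(1205) = 10010110101

Elias gamma(1205) = '0000000000' + '10010110101' = 000000000010010110101 (21 bits)


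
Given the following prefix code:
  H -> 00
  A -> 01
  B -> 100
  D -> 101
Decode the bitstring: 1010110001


Decoding step by step:
Bits 101 -> D
Bits 01 -> A
Bits 100 -> B
Bits 01 -> A


Decoded message: DABA


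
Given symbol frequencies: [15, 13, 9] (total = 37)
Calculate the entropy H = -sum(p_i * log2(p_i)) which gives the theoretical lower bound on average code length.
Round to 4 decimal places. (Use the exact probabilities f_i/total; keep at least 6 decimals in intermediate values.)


Per-symbol terms -p_i * log2(p_i) with p_i = f_i/37:
  p = 15/37 = 0.405405: log2(p) = -1.302563, -p*log2(p) = 0.528066
  p = 13/37 = 0.351351: log2(p) = -1.509014, -p*log2(p) = 0.530194
  p = 9/37 = 0.243243: log2(p) = -2.039528, -p*log2(p) = 0.496101
H = 0.528066 + 0.530194 + 0.496101 = 1.554361

H = 1.5544 bits/symbol


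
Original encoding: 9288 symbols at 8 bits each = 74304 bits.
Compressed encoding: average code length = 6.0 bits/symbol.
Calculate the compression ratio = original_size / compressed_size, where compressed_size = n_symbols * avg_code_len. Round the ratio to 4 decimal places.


original_size = n_symbols * orig_bits = 9288 * 8 = 74304 bits
compressed_size = n_symbols * avg_code_len = 9288 * 6.0 = 55728.0 bits
ratio = original_size / compressed_size = 74304 / 55728.0 = 1.3333

Compression ratio = 1.3333


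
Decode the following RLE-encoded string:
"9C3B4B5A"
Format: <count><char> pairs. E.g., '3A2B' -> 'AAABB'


Expanding each <count><char> pair:
  9C -> 'CCCCCCCCC'
  3B -> 'BBB'
  4B -> 'BBBB'
  5A -> 'AAAAA'

Decoded = CCCCCCCCCBBBBBBBAAAAA


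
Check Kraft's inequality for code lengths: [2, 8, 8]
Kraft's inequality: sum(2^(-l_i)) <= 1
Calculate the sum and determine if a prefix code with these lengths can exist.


Sum = 2^(-2) + 2^(-8) + 2^(-8)
    = 0.25 + 0.00390625 + 0.00390625
    = 66/256 = 0.2578125
Since 0.2578125 <= 1, Kraft's inequality IS satisfied.
A prefix code with these lengths CAN exist.

Kraft sum = 0.2578125. Satisfied.


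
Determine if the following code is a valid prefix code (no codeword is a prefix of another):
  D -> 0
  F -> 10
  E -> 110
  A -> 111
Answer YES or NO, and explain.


Checking each pair (does one codeword prefix another?):
  D='0' vs F='10': no prefix
  D='0' vs E='110': no prefix
  D='0' vs A='111': no prefix
  F='10' vs D='0': no prefix
  F='10' vs E='110': no prefix
  F='10' vs A='111': no prefix
  E='110' vs D='0': no prefix
  E='110' vs F='10': no prefix
  E='110' vs A='111': no prefix
  A='111' vs D='0': no prefix
  A='111' vs F='10': no prefix
  A='111' vs E='110': no prefix
No violation found over all pairs.

YES -- this is a valid prefix code. No codeword is a prefix of any other codeword.


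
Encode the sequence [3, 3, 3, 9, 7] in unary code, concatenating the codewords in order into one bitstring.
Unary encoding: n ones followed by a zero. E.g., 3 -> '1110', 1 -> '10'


Encode each number as n ones followed by a terminating 0:
  3 -> 1110 (4 bits)
  3 -> 1110 (4 bits)
  3 -> 1110 (4 bits)
  9 -> 1111111110 (10 bits)
  7 -> 11111110 (8 bits)
Total length = 4 + 4 + 4 + 10 + 8 = 30 bits.

Unary([3, 3, 3, 9, 7]) = 111011101110111111111011111110 (30 bits)


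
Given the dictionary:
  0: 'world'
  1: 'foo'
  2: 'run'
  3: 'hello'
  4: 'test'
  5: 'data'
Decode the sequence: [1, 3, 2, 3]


Look up each index in the dictionary:
  1 -> 'foo'
  3 -> 'hello'
  2 -> 'run'
  3 -> 'hello'

Decoded: "foo hello run hello"


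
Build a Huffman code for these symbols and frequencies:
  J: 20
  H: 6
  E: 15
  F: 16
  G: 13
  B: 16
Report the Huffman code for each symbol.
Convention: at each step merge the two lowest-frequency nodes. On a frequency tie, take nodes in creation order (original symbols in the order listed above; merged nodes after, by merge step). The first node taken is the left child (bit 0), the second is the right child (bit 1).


Huffman tree construction:
Step 1: Merge H(6) + G(13) = 19
Step 2: Merge E(15) + F(16) = 31
Step 3: Merge B(16) + (H+G)(19) = 35
Step 4: Merge J(20) + (E+F)(31) = 51
Step 5: Merge (B+(H+G))(35) + (J+(E+F))(51) = 86
Read each symbol's code off the tree from the root (left child = 0, right child = 1).

Codes:
  J: 10 (length 2)
  H: 010 (length 3)
  E: 110 (length 3)
  F: 111 (length 3)
  G: 011 (length 3)
  B: 00 (length 2)
Average code length: 222/86 = 2.5814 bits/symbol


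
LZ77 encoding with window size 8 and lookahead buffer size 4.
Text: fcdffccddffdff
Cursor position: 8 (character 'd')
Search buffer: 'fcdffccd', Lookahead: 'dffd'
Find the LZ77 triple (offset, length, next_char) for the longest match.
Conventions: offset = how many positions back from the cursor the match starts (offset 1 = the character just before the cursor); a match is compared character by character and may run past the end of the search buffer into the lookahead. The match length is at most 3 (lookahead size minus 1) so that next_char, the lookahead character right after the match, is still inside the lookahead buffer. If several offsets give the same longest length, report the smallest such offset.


Try each offset into the search buffer:
  offset=1 (pos 7, char 'd'): match length 1
  offset=2 (pos 6, char 'c'): match length 0
  offset=3 (pos 5, char 'c'): match length 0
  offset=4 (pos 4, char 'f'): match length 0
  offset=5 (pos 3, char 'f'): match length 0
  offset=6 (pos 2, char 'd'): match length 3
  offset=7 (pos 1, char 'c'): match length 0
  offset=8 (pos 0, char 'f'): match length 0
Longest match has length 3 at offset 6.
next_char = character at position 8 + 3 = 11 -> 'd'

Best match: offset=6, length=3 (matching 'dff' starting at position 2)
LZ77 triple: (6, 3, 'd')


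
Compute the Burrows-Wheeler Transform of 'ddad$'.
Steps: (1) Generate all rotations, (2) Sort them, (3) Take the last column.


Rotations (sorted):
  0: $ddad -> last char: d
  1: ad$dd -> last char: d
  2: d$dda -> last char: a
  3: dad$d -> last char: d
  4: ddad$ -> last char: $


BWT = ddad$


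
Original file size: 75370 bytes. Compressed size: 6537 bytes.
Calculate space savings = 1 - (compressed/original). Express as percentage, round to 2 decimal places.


ratio = compressed/original = 6537/75370 = 0.086732
savings = 1 - ratio = 1 - 0.086732 = 0.913268
as a percentage: 0.913268 * 100 = 91.33%

Space savings = 1 - 6537/75370 = 91.33%


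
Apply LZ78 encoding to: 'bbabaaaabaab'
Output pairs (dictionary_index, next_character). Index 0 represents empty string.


LZ78 encoding steps:
Dictionary: {0: ''}
Step 1: w='' (idx 0), next='b' -> output (0, 'b'), add 'b' as idx 1
Step 2: w='b' (idx 1), next='a' -> output (1, 'a'), add 'ba' as idx 2
Step 3: w='ba' (idx 2), next='a' -> output (2, 'a'), add 'baa' as idx 3
Step 4: w='' (idx 0), next='a' -> output (0, 'a'), add 'a' as idx 4
Step 5: w='a' (idx 4), next='b' -> output (4, 'b'), add 'ab' as idx 5
Step 6: w='a' (idx 4), next='a' -> output (4, 'a'), add 'aa' as idx 6
Step 7: w='b' (idx 1), end of input -> output (1, '')


Encoded: [(0, 'b'), (1, 'a'), (2, 'a'), (0, 'a'), (4, 'b'), (4, 'a'), (1, '')]


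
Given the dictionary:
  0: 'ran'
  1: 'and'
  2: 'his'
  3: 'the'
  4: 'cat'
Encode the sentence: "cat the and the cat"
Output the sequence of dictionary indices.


Look up each word in the dictionary:
  'cat' -> 4
  'the' -> 3
  'and' -> 1
  'the' -> 3
  'cat' -> 4

Encoded: [4, 3, 1, 3, 4]


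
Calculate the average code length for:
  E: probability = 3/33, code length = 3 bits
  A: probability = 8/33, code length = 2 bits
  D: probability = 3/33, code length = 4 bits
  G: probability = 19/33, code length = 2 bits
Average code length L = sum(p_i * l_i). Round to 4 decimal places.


Weighted contributions p_i * l_i:
  E: (3/33) * 3 = 9/33
  A: (8/33) * 2 = 16/33
  D: (3/33) * 4 = 12/33
  G: (19/33) * 2 = 38/33
Sum = (9 + 16 + 12 + 38)/33 = 75/33

L = 75/33 = 2.2727 bits/symbol


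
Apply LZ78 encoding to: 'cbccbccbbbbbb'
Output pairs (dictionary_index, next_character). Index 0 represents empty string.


LZ78 encoding steps:
Dictionary: {0: ''}
Step 1: w='' (idx 0), next='c' -> output (0, 'c'), add 'c' as idx 1
Step 2: w='' (idx 0), next='b' -> output (0, 'b'), add 'b' as idx 2
Step 3: w='c' (idx 1), next='c' -> output (1, 'c'), add 'cc' as idx 3
Step 4: w='b' (idx 2), next='c' -> output (2, 'c'), add 'bc' as idx 4
Step 5: w='c' (idx 1), next='b' -> output (1, 'b'), add 'cb' as idx 5
Step 6: w='b' (idx 2), next='b' -> output (2, 'b'), add 'bb' as idx 6
Step 7: w='bb' (idx 6), next='b' -> output (6, 'b'), add 'bbb' as idx 7


Encoded: [(0, 'c'), (0, 'b'), (1, 'c'), (2, 'c'), (1, 'b'), (2, 'b'), (6, 'b')]


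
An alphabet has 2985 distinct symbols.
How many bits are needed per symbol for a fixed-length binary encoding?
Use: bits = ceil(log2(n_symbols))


log2(2985) = 11.5435
Bracket: 2^11 = 2048 < 2985 <= 2^12 = 4096
So ceil(log2(2985)) = 12

bits = ceil(log2(2985)) = ceil(11.5435) = 12 bits
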